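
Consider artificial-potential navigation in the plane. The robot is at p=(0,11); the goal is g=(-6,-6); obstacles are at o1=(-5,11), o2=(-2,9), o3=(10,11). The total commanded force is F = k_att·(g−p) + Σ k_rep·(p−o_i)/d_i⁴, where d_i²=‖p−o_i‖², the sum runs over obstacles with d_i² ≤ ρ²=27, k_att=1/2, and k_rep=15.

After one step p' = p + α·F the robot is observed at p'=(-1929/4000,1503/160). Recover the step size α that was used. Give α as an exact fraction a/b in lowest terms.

F_att = 1/2·(g−p) = 1/2·(-6,-17) = (-3.0000,-8.5000)
o1: d²=25 ≤ ρ²=27; F_rep = 15·(5,0)/25² = (0.1200,0.0000)
o2: d²=8 ≤ ρ²=27; F_rep = 15·(2,2)/8² = (0.4688,0.4688)
o3: d²=100 > ρ²=27 → inactive
F = F_att + ΣF_rep = (-2.4112,-8.0312)
Δp = p'−p = (-0.4823,-1.6062); α = Δx/Fx = (-1929/4000) / (-1929/800) = 1/5
check: Δy/Fy = (-257/160) / (-257/32) = 1/5 ✓

α = 1/5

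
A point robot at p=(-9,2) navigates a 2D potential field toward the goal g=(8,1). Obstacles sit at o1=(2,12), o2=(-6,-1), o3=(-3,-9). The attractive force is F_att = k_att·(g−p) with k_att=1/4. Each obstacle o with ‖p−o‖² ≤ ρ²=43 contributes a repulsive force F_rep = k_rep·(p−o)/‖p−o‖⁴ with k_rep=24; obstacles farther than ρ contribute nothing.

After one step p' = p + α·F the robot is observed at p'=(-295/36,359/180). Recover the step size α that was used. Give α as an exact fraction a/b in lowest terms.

α = 1/5

F_att = 1/4·(g−p) = 1/4·(17,-1) = (4.2500,-0.2500)
o1: d²=221 > ρ²=43 → inactive
o2: d²=18 ≤ ρ²=43; F_rep = 24·(-3,3)/18² = (-0.2222,0.2222)
o3: d²=157 > ρ²=43 → inactive
F = F_att + ΣF_rep = (4.0278,-0.0278)
Δp = p'−p = (0.8056,-0.0056); α = Δx/Fx = (29/36) / (145/36) = 1/5
check: Δy/Fy = (-1/180) / (-1/36) = 1/5 ✓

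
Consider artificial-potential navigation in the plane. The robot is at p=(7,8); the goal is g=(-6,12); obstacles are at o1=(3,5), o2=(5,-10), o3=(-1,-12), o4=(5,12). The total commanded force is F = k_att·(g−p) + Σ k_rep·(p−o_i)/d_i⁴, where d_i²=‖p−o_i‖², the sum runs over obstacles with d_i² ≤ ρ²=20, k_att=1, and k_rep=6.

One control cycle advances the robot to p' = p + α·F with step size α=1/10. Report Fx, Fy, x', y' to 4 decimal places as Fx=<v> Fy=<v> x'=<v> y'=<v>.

F_att = 1·(g−p) = 1·(-13,4) = (-13.0000,4.0000)
o1: d²=25 > ρ²=20 → inactive
o2: d²=328 > ρ²=20 → inactive
o3: d²=464 > ρ²=20 → inactive
o4: d²=20 ≤ ρ²=20; F_rep = 6·(2,-4)/20² = (0.0300,-0.0600)
F = F_att + ΣF_rep = (-12.9700,3.9400)
p' = p + 1/10·F = (5.7030,8.3940)

Fx=-12.9700 Fy=3.9400 x'=5.7030 y'=8.3940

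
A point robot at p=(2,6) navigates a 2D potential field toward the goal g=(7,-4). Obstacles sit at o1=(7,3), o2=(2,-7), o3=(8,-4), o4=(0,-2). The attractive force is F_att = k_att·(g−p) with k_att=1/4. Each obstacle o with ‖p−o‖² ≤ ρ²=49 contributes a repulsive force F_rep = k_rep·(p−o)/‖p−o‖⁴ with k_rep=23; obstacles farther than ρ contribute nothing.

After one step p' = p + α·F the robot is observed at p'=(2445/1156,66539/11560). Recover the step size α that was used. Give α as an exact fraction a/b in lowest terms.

α = 1/10

F_att = 1/4·(g−p) = 1/4·(5,-10) = (1.2500,-2.5000)
o1: d²=34 ≤ ρ²=49; F_rep = 23·(-5,3)/34² = (-0.0995,0.0597)
o2: d²=169 > ρ²=49 → inactive
o3: d²=136 > ρ²=49 → inactive
o4: d²=68 > ρ²=49 → inactive
F = F_att + ΣF_rep = (1.1505,-2.4403)
Δp = p'−p = (0.1151,-0.2440); α = Δx/Fx = (133/1156) / (665/578) = 1/10
check: Δy/Fy = (-2821/11560) / (-2821/1156) = 1/10 ✓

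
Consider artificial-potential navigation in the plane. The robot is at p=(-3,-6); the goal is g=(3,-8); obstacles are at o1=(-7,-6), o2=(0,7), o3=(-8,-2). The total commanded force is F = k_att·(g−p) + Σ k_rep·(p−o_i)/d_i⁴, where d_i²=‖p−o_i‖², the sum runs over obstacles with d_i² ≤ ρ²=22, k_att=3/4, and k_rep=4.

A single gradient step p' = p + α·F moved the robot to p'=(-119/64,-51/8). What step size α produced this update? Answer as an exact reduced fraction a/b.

α = 1/4

F_att = 3/4·(g−p) = 3/4·(6,-2) = (4.5000,-1.5000)
o1: d²=16 ≤ ρ²=22; F_rep = 4·(4,0)/16² = (0.0625,0.0000)
o2: d²=178 > ρ²=22 → inactive
o3: d²=41 > ρ²=22 → inactive
F = F_att + ΣF_rep = (4.5625,-1.5000)
Δp = p'−p = (1.1406,-0.3750); α = Δx/Fx = (73/64) / (73/16) = 1/4
check: Δy/Fy = (-3/8) / (-3/2) = 1/4 ✓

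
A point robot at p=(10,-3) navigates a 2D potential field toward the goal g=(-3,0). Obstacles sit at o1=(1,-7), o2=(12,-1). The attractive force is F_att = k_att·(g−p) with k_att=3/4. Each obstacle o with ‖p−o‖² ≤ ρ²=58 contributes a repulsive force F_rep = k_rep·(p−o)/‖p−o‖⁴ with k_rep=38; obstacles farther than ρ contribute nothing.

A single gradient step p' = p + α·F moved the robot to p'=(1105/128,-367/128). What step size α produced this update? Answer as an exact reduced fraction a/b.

α = 1/8

F_att = 3/4·(g−p) = 3/4·(-13,3) = (-9.7500,2.2500)
o1: d²=97 > ρ²=58 → inactive
o2: d²=8 ≤ ρ²=58; F_rep = 38·(-2,-2)/8² = (-1.1875,-1.1875)
F = F_att + ΣF_rep = (-10.9375,1.0625)
Δp = p'−p = (-1.3672,0.1328); α = Δx/Fx = (-175/128) / (-175/16) = 1/8
check: Δy/Fy = (17/128) / (17/16) = 1/8 ✓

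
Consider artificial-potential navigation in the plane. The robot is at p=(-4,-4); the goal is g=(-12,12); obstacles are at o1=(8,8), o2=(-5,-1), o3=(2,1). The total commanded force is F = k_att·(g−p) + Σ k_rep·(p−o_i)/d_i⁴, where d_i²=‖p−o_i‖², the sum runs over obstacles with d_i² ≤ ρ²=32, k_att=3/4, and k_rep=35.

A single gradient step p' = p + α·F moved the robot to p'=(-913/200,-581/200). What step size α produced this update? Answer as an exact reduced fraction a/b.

F_att = 3/4·(g−p) = 3/4·(-8,16) = (-6.0000,12.0000)
o1: d²=288 > ρ²=32 → inactive
o2: d²=10 ≤ ρ²=32; F_rep = 35·(1,-3)/10² = (0.3500,-1.0500)
o3: d²=61 > ρ²=32 → inactive
F = F_att + ΣF_rep = (-5.6500,10.9500)
Δp = p'−p = (-0.5650,1.0950); α = Δx/Fx = (-113/200) / (-113/20) = 1/10
check: Δy/Fy = (219/200) / (219/20) = 1/10 ✓

α = 1/10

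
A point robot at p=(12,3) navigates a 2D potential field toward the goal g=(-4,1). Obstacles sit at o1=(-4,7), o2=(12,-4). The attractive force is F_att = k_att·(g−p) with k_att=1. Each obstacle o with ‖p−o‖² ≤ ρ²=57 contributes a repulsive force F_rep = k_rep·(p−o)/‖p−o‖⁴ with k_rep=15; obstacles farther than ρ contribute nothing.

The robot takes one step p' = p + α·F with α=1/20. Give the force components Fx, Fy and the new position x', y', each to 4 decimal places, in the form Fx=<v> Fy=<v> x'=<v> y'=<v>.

Fx=-16.0000 Fy=-1.9563 x'=11.2000 y'=2.9022

F_att = 1·(g−p) = 1·(-16,-2) = (-16.0000,-2.0000)
o1: d²=272 > ρ²=57 → inactive
o2: d²=49 ≤ ρ²=57; F_rep = 15·(0,7)/49² = (0.0000,0.0437)
F = F_att + ΣF_rep = (-16.0000,-1.9563)
p' = p + 1/20·F = (11.2000,2.9022)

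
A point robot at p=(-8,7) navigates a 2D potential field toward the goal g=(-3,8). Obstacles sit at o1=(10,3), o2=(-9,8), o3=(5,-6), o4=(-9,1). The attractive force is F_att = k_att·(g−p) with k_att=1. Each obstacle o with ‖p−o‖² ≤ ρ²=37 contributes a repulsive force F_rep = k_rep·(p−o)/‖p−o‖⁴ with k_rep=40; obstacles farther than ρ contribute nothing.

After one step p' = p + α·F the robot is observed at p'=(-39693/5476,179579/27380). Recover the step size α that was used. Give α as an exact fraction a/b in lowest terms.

F_att = 1·(g−p) = 1·(5,1) = (5.0000,1.0000)
o1: d²=340 > ρ²=37 → inactive
o2: d²=2 ≤ ρ²=37; F_rep = 40·(1,-1)/2² = (10.0000,-10.0000)
o3: d²=338 > ρ²=37 → inactive
o4: d²=37 ≤ ρ²=37; F_rep = 40·(1,6)/37² = (0.0292,0.1753)
F = F_att + ΣF_rep = (15.0292,-8.8247)
Δp = p'−p = (0.7515,-0.4412); α = Δx/Fx = (4115/5476) / (20575/1369) = 1/20
check: Δy/Fy = (-12081/27380) / (-12081/1369) = 1/20 ✓

α = 1/20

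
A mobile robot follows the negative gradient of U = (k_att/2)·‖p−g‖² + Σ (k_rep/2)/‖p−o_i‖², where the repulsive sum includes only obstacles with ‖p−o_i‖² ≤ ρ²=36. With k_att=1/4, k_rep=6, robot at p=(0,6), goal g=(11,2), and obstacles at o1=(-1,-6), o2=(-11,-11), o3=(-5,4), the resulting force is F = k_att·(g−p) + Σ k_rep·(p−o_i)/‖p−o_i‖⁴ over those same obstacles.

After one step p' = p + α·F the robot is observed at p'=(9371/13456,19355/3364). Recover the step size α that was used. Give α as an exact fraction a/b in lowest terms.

α = 1/4

F_att = 1/4·(g−p) = 1/4·(11,-4) = (2.7500,-1.0000)
o1: d²=145 > ρ²=36 → inactive
o2: d²=410 > ρ²=36 → inactive
o3: d²=29 ≤ ρ²=36; F_rep = 6·(5,2)/29² = (0.0357,0.0143)
F = F_att + ΣF_rep = (2.7857,-0.9857)
Δp = p'−p = (0.6964,-0.2464); α = Δx/Fx = (9371/13456) / (9371/3364) = 1/4
check: Δy/Fy = (-829/3364) / (-829/841) = 1/4 ✓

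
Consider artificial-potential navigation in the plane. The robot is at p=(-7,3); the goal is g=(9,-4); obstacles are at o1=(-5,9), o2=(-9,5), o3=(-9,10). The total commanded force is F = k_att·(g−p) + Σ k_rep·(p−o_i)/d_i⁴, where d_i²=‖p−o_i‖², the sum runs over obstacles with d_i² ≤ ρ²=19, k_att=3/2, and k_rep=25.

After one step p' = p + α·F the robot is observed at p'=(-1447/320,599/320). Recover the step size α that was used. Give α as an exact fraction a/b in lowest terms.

α = 1/10

F_att = 3/2·(g−p) = 3/2·(16,-7) = (24.0000,-10.5000)
o1: d²=40 > ρ²=19 → inactive
o2: d²=8 ≤ ρ²=19; F_rep = 25·(2,-2)/8² = (0.7812,-0.7812)
o3: d²=53 > ρ²=19 → inactive
F = F_att + ΣF_rep = (24.7812,-11.2812)
Δp = p'−p = (2.4781,-1.1281); α = Δx/Fx = (793/320) / (793/32) = 1/10
check: Δy/Fy = (-361/320) / (-361/32) = 1/10 ✓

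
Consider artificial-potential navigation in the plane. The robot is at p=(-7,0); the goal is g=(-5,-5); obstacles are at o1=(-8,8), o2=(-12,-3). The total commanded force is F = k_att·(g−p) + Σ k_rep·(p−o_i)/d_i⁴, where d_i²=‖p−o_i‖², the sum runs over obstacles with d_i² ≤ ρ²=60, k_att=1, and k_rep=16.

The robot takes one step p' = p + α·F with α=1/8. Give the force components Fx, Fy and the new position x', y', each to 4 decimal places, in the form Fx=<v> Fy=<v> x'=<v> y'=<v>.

Fx=2.0692 Fy=-4.9585 x'=-6.7413 y'=-0.6198

F_att = 1·(g−p) = 1·(2,-5) = (2.0000,-5.0000)
o1: d²=65 > ρ²=60 → inactive
o2: d²=34 ≤ ρ²=60; F_rep = 16·(5,3)/34² = (0.0692,0.0415)
F = F_att + ΣF_rep = (2.0692,-4.9585)
p' = p + 1/8·F = (-6.7413,-0.6198)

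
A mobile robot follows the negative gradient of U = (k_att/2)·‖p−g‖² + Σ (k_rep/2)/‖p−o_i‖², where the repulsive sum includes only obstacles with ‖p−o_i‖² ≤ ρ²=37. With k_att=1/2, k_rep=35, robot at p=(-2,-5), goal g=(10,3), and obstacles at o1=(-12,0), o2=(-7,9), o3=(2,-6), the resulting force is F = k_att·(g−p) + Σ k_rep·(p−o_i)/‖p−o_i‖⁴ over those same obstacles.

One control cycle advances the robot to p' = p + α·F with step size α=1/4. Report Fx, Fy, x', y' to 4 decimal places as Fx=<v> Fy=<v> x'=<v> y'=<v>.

F_att = 1/2·(g−p) = 1/2·(12,8) = (6.0000,4.0000)
o1: d²=125 > ρ²=37 → inactive
o2: d²=221 > ρ²=37 → inactive
o3: d²=17 ≤ ρ²=37; F_rep = 35·(-4,1)/17² = (-0.4844,0.1211)
F = F_att + ΣF_rep = (5.5156,4.1211)
p' = p + 1/4·F = (-0.6211,-3.9697)

Fx=5.5156 Fy=4.1211 x'=-0.6211 y'=-3.9697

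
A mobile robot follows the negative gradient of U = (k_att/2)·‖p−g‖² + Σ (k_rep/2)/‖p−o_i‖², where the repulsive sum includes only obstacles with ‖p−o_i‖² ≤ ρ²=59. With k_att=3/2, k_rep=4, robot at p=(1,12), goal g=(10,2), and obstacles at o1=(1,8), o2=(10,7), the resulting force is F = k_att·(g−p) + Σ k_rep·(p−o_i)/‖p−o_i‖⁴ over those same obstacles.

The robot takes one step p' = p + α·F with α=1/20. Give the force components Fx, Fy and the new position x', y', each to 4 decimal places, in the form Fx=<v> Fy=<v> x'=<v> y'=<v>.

F_att = 3/2·(g−p) = 3/2·(9,-10) = (13.5000,-15.0000)
o1: d²=16 ≤ ρ²=59; F_rep = 4·(0,4)/16² = (0.0000,0.0625)
o2: d²=106 > ρ²=59 → inactive
F = F_att + ΣF_rep = (13.5000,-14.9375)
p' = p + 1/20·F = (1.6750,11.2531)

Fx=13.5000 Fy=-14.9375 x'=1.6750 y'=11.2531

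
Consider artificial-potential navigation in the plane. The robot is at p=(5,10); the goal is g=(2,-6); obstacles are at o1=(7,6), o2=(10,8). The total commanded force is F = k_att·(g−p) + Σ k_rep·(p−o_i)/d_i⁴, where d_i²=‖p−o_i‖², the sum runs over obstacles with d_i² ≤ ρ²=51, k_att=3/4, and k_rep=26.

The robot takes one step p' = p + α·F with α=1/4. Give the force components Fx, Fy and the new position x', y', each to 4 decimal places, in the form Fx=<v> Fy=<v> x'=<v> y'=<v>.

Fx=-2.5346 Fy=-11.6782 x'=4.3664 y'=7.0805

F_att = 3/4·(g−p) = 3/4·(-3,-16) = (-2.2500,-12.0000)
o1: d²=20 ≤ ρ²=51; F_rep = 26·(-2,4)/20² = (-0.1300,0.2600)
o2: d²=29 ≤ ρ²=51; F_rep = 26·(-5,2)/29² = (-0.1546,0.0618)
F = F_att + ΣF_rep = (-2.5346,-11.6782)
p' = p + 1/4·F = (4.3664,7.0805)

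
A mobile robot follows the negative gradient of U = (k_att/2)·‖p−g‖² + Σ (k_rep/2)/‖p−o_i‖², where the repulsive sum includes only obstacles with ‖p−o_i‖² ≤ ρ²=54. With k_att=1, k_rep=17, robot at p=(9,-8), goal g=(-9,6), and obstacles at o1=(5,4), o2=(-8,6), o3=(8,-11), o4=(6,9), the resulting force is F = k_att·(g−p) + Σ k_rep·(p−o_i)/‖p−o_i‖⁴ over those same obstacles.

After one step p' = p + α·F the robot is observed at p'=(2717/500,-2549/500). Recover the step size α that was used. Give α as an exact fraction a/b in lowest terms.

α = 1/5

F_att = 1·(g−p) = 1·(-18,14) = (-18.0000,14.0000)
o1: d²=160 > ρ²=54 → inactive
o2: d²=485 > ρ²=54 → inactive
o3: d²=10 ≤ ρ²=54; F_rep = 17·(1,3)/10² = (0.1700,0.5100)
o4: d²=298 > ρ²=54 → inactive
F = F_att + ΣF_rep = (-17.8300,14.5100)
Δp = p'−p = (-3.5660,2.9020); α = Δx/Fx = (-1783/500) / (-1783/100) = 1/5
check: Δy/Fy = (1451/500) / (1451/100) = 1/5 ✓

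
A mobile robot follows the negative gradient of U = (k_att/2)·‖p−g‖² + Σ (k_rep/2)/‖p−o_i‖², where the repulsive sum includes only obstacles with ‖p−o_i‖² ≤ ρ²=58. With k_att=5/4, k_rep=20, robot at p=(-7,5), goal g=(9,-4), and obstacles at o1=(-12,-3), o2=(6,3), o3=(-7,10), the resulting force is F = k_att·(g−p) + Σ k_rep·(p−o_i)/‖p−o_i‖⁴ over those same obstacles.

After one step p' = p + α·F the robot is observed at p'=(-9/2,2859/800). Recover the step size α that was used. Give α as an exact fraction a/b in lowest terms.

F_att = 5/4·(g−p) = 5/4·(16,-9) = (20.0000,-11.2500)
o1: d²=89 > ρ²=58 → inactive
o2: d²=173 > ρ²=58 → inactive
o3: d²=25 ≤ ρ²=58; F_rep = 20·(0,-5)/25² = (0.0000,-0.1600)
F = F_att + ΣF_rep = (20.0000,-11.4100)
Δp = p'−p = (2.5000,-1.4263); α = Δx/Fx = (5/2) / (20) = 1/8
check: Δy/Fy = (-1141/800) / (-1141/100) = 1/8 ✓

α = 1/8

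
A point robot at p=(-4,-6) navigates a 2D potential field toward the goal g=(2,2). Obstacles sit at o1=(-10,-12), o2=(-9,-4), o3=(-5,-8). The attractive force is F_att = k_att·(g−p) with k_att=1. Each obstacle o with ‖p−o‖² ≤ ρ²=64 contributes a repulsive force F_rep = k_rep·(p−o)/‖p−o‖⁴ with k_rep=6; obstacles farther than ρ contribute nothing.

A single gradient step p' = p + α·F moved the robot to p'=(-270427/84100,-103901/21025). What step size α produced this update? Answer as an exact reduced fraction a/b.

F_att = 1·(g−p) = 1·(6,8) = (6.0000,8.0000)
o1: d²=72 > ρ²=64 → inactive
o2: d²=29 ≤ ρ²=64; F_rep = 6·(5,-2)/29² = (0.0357,-0.0143)
o3: d²=5 ≤ ρ²=64; F_rep = 6·(1,2)/5² = (0.2400,0.4800)
F = F_att + ΣF_rep = (6.2757,8.4657)
Δp = p'−p = (0.7845,1.0582); α = Δx/Fx = (65973/84100) / (131946/21025) = 1/8
check: Δy/Fy = (22249/21025) / (177992/21025) = 1/8 ✓

α = 1/8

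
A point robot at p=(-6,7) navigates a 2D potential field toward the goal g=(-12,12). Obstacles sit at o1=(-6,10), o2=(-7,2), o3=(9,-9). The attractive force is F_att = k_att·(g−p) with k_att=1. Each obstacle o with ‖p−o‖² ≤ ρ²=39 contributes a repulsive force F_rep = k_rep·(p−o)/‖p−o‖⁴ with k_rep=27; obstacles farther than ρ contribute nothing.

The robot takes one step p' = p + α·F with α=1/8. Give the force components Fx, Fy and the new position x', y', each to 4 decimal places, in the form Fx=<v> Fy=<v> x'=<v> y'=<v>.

Fx=-5.9601 Fy=4.1997 x'=-6.7450 y'=7.5250

F_att = 1·(g−p) = 1·(-6,5) = (-6.0000,5.0000)
o1: d²=9 ≤ ρ²=39; F_rep = 27·(0,-3)/9² = (0.0000,-1.0000)
o2: d²=26 ≤ ρ²=39; F_rep = 27·(1,5)/26² = (0.0399,0.1997)
o3: d²=481 > ρ²=39 → inactive
F = F_att + ΣF_rep = (-5.9601,4.1997)
p' = p + 1/8·F = (-6.7450,7.5250)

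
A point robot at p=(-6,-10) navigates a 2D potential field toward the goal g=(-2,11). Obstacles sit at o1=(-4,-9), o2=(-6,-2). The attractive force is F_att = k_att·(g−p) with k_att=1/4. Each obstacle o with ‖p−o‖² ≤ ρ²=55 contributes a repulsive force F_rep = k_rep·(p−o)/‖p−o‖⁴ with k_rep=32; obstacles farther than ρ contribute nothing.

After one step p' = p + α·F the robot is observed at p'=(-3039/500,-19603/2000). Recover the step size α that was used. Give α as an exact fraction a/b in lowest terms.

F_att = 1/4·(g−p) = 1/4·(4,21) = (1.0000,5.2500)
o1: d²=5 ≤ ρ²=55; F_rep = 32·(-2,-1)/5² = (-2.5600,-1.2800)
o2: d²=64 > ρ²=55 → inactive
F = F_att + ΣF_rep = (-1.5600,3.9700)
Δp = p'−p = (-0.0780,0.1985); α = Δx/Fx = (-39/500) / (-39/25) = 1/20
check: Δy/Fy = (397/2000) / (397/100) = 1/20 ✓

α = 1/20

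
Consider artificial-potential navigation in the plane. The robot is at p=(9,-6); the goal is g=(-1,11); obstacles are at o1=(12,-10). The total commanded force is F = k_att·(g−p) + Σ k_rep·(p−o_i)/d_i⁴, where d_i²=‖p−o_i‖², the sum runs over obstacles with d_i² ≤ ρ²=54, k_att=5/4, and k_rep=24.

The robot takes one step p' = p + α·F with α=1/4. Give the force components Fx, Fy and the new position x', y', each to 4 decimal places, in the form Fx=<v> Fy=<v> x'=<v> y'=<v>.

F_att = 5/4·(g−p) = 5/4·(-10,17) = (-12.5000,21.2500)
o1: d²=25 ≤ ρ²=54; F_rep = 24·(-3,4)/25² = (-0.1152,0.1536)
F = F_att + ΣF_rep = (-12.6152,21.4036)
p' = p + 1/4·F = (5.8462,-0.6491)

Fx=-12.6152 Fy=21.4036 x'=5.8462 y'=-0.6491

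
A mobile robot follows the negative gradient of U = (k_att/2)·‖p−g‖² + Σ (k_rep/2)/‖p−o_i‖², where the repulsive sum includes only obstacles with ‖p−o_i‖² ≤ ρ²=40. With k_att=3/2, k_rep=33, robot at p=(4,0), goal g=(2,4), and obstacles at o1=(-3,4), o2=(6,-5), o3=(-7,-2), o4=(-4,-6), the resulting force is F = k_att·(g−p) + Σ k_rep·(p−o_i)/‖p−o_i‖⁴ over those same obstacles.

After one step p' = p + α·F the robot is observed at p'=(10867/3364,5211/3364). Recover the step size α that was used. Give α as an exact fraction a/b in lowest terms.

F_att = 3/2·(g−p) = 3/2·(-2,4) = (-3.0000,6.0000)
o1: d²=65 > ρ²=40 → inactive
o2: d²=29 ≤ ρ²=40; F_rep = 33·(-2,5)/29² = (-0.0785,0.1962)
o3: d²=125 > ρ²=40 → inactive
o4: d²=100 > ρ²=40 → inactive
F = F_att + ΣF_rep = (-3.0785,6.1962)
Δp = p'−p = (-0.7696,1.5490); α = Δx/Fx = (-2589/3364) / (-2589/841) = 1/4
check: Δy/Fy = (5211/3364) / (5211/841) = 1/4 ✓

α = 1/4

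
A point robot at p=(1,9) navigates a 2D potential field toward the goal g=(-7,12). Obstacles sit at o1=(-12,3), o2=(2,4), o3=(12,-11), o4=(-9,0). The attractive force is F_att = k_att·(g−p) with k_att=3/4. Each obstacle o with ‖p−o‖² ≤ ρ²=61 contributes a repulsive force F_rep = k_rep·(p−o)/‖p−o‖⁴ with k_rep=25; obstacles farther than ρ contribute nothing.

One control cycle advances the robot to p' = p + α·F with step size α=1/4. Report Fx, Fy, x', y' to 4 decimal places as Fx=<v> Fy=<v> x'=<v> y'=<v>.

Fx=-6.0370 Fy=2.4349 x'=-0.5092 y'=9.6087

F_att = 3/4·(g−p) = 3/4·(-8,3) = (-6.0000,2.2500)
o1: d²=205 > ρ²=61 → inactive
o2: d²=26 ≤ ρ²=61; F_rep = 25·(-1,5)/26² = (-0.0370,0.1849)
o3: d²=521 > ρ²=61 → inactive
o4: d²=181 > ρ²=61 → inactive
F = F_att + ΣF_rep = (-6.0370,2.4349)
p' = p + 1/4·F = (-0.5092,9.6087)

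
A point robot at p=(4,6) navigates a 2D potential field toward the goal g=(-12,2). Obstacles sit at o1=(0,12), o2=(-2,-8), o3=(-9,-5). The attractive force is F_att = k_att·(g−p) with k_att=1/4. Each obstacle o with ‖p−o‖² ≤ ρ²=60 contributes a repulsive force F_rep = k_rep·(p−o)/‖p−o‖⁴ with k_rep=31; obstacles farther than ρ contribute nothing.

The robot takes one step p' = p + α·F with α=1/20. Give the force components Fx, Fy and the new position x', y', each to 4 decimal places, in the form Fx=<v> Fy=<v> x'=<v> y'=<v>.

Fx=-3.9541 Fy=-1.0688 x'=3.8023 y'=5.9466

F_att = 1/4·(g−p) = 1/4·(-16,-4) = (-4.0000,-1.0000)
o1: d²=52 ≤ ρ²=60; F_rep = 31·(4,-6)/52² = (0.0459,-0.0688)
o2: d²=232 > ρ²=60 → inactive
o3: d²=290 > ρ²=60 → inactive
F = F_att + ΣF_rep = (-3.9541,-1.0688)
p' = p + 1/20·F = (3.8023,5.9466)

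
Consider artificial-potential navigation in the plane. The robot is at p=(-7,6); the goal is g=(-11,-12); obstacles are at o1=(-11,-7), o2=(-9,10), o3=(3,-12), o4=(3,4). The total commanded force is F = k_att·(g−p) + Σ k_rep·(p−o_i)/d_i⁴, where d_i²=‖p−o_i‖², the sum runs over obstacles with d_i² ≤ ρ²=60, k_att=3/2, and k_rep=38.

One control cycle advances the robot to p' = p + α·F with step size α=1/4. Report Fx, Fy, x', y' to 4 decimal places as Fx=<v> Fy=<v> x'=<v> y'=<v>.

Fx=-5.8100 Fy=-27.3800 x'=-8.4525 y'=-0.8450

F_att = 3/2·(g−p) = 3/2·(-4,-18) = (-6.0000,-27.0000)
o1: d²=185 > ρ²=60 → inactive
o2: d²=20 ≤ ρ²=60; F_rep = 38·(2,-4)/20² = (0.1900,-0.3800)
o3: d²=424 > ρ²=60 → inactive
o4: d²=104 > ρ²=60 → inactive
F = F_att + ΣF_rep = (-5.8100,-27.3800)
p' = p + 1/4·F = (-8.4525,-0.8450)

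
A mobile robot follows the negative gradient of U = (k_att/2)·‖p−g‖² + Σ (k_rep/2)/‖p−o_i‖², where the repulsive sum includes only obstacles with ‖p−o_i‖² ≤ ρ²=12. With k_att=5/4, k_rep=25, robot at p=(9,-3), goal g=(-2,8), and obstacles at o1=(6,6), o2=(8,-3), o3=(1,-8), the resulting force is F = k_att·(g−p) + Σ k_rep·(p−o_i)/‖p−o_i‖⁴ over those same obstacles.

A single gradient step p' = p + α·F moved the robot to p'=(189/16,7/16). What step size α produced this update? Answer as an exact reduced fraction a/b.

F_att = 5/4·(g−p) = 5/4·(-11,11) = (-13.7500,13.7500)
o1: d²=90 > ρ²=12 → inactive
o2: d²=1 ≤ ρ²=12; F_rep = 25·(1,0)/1² = (25.0000,0.0000)
o3: d²=89 > ρ²=12 → inactive
F = F_att + ΣF_rep = (11.2500,13.7500)
Δp = p'−p = (2.8125,3.4375); α = Δx/Fx = (45/16) / (45/4) = 1/4
check: Δy/Fy = (55/16) / (55/4) = 1/4 ✓

α = 1/4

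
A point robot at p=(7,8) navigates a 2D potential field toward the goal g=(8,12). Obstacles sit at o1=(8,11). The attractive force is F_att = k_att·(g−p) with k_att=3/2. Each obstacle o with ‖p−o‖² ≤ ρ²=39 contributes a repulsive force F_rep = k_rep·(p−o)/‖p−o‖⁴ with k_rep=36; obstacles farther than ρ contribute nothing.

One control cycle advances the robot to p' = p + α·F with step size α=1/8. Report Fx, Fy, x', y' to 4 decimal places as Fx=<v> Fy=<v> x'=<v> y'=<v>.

F_att = 3/2·(g−p) = 3/2·(1,4) = (1.5000,6.0000)
o1: d²=10 ≤ ρ²=39; F_rep = 36·(-1,-3)/10² = (-0.3600,-1.0800)
F = F_att + ΣF_rep = (1.1400,4.9200)
p' = p + 1/8·F = (7.1425,8.6150)

Fx=1.1400 Fy=4.9200 x'=7.1425 y'=8.6150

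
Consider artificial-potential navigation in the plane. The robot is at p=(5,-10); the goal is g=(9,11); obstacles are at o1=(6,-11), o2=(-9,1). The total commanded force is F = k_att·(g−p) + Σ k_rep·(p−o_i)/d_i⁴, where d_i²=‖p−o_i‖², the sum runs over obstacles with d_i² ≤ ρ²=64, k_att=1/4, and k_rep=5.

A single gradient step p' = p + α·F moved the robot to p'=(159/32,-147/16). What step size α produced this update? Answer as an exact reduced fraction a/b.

α = 1/8

F_att = 1/4·(g−p) = 1/4·(4,21) = (1.0000,5.2500)
o1: d²=2 ≤ ρ²=64; F_rep = 5·(-1,1)/2² = (-1.2500,1.2500)
o2: d²=317 > ρ²=64 → inactive
F = F_att + ΣF_rep = (-0.2500,6.5000)
Δp = p'−p = (-0.0312,0.8125); α = Δx/Fx = (-1/32) / (-1/4) = 1/8
check: Δy/Fy = (13/16) / (13/2) = 1/8 ✓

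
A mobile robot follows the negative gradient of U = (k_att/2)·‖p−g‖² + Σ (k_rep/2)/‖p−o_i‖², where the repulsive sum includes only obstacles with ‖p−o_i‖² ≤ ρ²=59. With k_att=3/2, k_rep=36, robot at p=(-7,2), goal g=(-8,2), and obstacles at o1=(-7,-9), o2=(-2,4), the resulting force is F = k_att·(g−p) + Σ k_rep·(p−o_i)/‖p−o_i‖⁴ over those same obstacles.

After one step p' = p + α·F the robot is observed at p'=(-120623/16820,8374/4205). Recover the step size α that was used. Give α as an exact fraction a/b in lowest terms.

F_att = 3/2·(g−p) = 3/2·(-1,0) = (-1.5000,0.0000)
o1: d²=121 > ρ²=59 → inactive
o2: d²=29 ≤ ρ²=59; F_rep = 36·(-5,-2)/29² = (-0.2140,-0.0856)
F = F_att + ΣF_rep = (-1.7140,-0.0856)
Δp = p'−p = (-0.1714,-0.0086); α = Δx/Fx = (-2883/16820) / (-2883/1682) = 1/10
check: Δy/Fy = (-36/4205) / (-72/841) = 1/10 ✓

α = 1/10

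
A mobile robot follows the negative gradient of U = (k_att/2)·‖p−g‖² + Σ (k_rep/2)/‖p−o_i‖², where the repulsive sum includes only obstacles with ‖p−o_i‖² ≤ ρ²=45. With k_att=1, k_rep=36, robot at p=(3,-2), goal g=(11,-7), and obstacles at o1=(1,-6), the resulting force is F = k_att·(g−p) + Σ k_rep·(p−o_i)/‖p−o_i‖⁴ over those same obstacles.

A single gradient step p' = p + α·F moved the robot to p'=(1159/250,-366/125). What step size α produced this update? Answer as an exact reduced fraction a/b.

α = 1/5

F_att = 1·(g−p) = 1·(8,-5) = (8.0000,-5.0000)
o1: d²=20 ≤ ρ²=45; F_rep = 36·(2,4)/20² = (0.1800,0.3600)
F = F_att + ΣF_rep = (8.1800,-4.6400)
Δp = p'−p = (1.6360,-0.9280); α = Δx/Fx = (409/250) / (409/50) = 1/5
check: Δy/Fy = (-116/125) / (-116/25) = 1/5 ✓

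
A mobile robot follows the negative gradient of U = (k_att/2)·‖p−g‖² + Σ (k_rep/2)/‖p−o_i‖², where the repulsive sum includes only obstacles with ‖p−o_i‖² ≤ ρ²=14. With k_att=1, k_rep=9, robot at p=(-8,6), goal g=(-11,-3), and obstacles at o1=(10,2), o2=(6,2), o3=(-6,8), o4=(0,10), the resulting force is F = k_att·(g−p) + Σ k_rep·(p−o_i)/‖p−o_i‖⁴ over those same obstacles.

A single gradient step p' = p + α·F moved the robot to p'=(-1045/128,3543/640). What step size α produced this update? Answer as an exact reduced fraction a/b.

α = 1/20

F_att = 1·(g−p) = 1·(-3,-9) = (-3.0000,-9.0000)
o1: d²=340 > ρ²=14 → inactive
o2: d²=212 > ρ²=14 → inactive
o3: d²=8 ≤ ρ²=14; F_rep = 9·(-2,-2)/8² = (-0.2812,-0.2812)
o4: d²=80 > ρ²=14 → inactive
F = F_att + ΣF_rep = (-3.2812,-9.2812)
Δp = p'−p = (-0.1641,-0.4641); α = Δx/Fx = (-21/128) / (-105/32) = 1/20
check: Δy/Fy = (-297/640) / (-297/32) = 1/20 ✓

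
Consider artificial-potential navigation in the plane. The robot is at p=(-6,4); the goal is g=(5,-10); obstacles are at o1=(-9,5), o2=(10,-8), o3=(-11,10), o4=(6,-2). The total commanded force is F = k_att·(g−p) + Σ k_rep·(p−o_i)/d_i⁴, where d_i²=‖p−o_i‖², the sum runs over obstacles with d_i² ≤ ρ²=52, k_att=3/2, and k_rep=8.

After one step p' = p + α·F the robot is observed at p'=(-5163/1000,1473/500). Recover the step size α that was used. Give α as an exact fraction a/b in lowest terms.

F_att = 3/2·(g−p) = 3/2·(11,-14) = (16.5000,-21.0000)
o1: d²=10 ≤ ρ²=52; F_rep = 8·(3,-1)/10² = (0.2400,-0.0800)
o2: d²=400 > ρ²=52 → inactive
o3: d²=61 > ρ²=52 → inactive
o4: d²=180 > ρ²=52 → inactive
F = F_att + ΣF_rep = (16.7400,-21.0800)
Δp = p'−p = (0.8370,-1.0540); α = Δx/Fx = (837/1000) / (837/50) = 1/20
check: Δy/Fy = (-527/500) / (-527/25) = 1/20 ✓

α = 1/20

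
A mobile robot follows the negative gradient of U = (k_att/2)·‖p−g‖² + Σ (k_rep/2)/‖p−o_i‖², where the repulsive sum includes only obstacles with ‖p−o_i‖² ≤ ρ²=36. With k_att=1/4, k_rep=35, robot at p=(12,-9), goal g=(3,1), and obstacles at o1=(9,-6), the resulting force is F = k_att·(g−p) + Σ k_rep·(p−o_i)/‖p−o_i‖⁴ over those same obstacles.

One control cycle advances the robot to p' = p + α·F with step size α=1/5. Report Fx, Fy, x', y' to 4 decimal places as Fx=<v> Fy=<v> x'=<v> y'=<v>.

F_att = 1/4·(g−p) = 1/4·(-9,10) = (-2.2500,2.5000)
o1: d²=18 ≤ ρ²=36; F_rep = 35·(3,-3)/18² = (0.3241,-0.3241)
F = F_att + ΣF_rep = (-1.9259,2.1759)
p' = p + 1/5·F = (11.6148,-8.5648)

Fx=-1.9259 Fy=2.1759 x'=11.6148 y'=-8.5648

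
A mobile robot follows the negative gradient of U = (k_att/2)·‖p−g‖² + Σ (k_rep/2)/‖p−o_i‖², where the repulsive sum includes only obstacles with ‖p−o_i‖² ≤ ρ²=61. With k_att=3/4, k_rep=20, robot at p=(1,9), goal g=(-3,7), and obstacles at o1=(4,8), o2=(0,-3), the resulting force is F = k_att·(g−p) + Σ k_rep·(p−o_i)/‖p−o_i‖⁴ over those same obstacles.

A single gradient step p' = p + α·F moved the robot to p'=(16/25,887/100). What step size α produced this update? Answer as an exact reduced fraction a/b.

α = 1/10

F_att = 3/4·(g−p) = 3/4·(-4,-2) = (-3.0000,-1.5000)
o1: d²=10 ≤ ρ²=61; F_rep = 20·(-3,1)/10² = (-0.6000,0.2000)
o2: d²=145 > ρ²=61 → inactive
F = F_att + ΣF_rep = (-3.6000,-1.3000)
Δp = p'−p = (-0.3600,-0.1300); α = Δx/Fx = (-9/25) / (-18/5) = 1/10
check: Δy/Fy = (-13/100) / (-13/10) = 1/10 ✓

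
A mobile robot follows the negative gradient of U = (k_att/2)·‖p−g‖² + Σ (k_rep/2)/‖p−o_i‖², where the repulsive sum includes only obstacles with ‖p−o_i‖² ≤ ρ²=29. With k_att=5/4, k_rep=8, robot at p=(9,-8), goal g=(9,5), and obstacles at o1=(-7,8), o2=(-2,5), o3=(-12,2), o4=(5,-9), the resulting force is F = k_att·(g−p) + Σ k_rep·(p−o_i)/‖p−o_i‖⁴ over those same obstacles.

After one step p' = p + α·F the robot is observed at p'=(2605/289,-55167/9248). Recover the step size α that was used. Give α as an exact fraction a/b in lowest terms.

α = 1/8

F_att = 5/4·(g−p) = 5/4·(0,13) = (0.0000,16.2500)
o1: d²=512 > ρ²=29 → inactive
o2: d²=290 > ρ²=29 → inactive
o3: d²=541 > ρ²=29 → inactive
o4: d²=17 ≤ ρ²=29; F_rep = 8·(4,1)/17² = (0.1107,0.0277)
F = F_att + ΣF_rep = (0.1107,16.2777)
Δp = p'−p = (0.0138,2.0347); α = Δx/Fx = (4/289) / (32/289) = 1/8
check: Δy/Fy = (18817/9248) / (18817/1156) = 1/8 ✓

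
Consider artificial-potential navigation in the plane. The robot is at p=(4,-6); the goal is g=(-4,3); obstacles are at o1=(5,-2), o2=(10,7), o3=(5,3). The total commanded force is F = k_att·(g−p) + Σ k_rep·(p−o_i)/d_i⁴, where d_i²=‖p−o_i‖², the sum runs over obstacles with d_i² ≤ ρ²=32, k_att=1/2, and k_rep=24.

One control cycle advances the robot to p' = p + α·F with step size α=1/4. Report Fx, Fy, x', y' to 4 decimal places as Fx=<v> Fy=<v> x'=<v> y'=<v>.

F_att = 1/2·(g−p) = 1/2·(-8,9) = (-4.0000,4.5000)
o1: d²=17 ≤ ρ²=32; F_rep = 24·(-1,-4)/17² = (-0.0830,-0.3322)
o2: d²=205 > ρ²=32 → inactive
o3: d²=82 > ρ²=32 → inactive
F = F_att + ΣF_rep = (-4.0830,4.1678)
p' = p + 1/4·F = (2.9792,-4.9580)

Fx=-4.0830 Fy=4.1678 x'=2.9792 y'=-4.9580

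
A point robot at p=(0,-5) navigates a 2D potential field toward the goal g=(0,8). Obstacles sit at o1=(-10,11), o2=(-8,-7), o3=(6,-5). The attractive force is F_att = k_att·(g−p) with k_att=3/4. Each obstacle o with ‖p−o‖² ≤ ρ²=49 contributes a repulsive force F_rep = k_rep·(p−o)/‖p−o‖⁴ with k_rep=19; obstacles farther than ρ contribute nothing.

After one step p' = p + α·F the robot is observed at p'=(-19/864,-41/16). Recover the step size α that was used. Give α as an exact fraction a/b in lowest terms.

α = 1/4

F_att = 3/4·(g−p) = 3/4·(0,13) = (0.0000,9.7500)
o1: d²=356 > ρ²=49 → inactive
o2: d²=68 > ρ²=49 → inactive
o3: d²=36 ≤ ρ²=49; F_rep = 19·(-6,0)/36² = (-0.0880,0.0000)
F = F_att + ΣF_rep = (-0.0880,9.7500)
Δp = p'−p = (-0.0220,2.4375); α = Δx/Fx = (-19/864) / (-19/216) = 1/4
check: Δy/Fy = (39/16) / (39/4) = 1/4 ✓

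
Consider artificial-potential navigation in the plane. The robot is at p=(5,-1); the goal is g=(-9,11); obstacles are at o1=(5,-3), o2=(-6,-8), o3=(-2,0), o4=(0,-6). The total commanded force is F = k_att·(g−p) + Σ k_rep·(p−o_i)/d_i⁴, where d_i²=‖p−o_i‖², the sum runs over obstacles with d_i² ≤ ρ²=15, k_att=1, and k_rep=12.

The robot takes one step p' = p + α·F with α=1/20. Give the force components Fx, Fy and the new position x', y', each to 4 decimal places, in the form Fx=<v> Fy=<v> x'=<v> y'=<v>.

Fx=-14.0000 Fy=13.5000 x'=4.3000 y'=-0.3250

F_att = 1·(g−p) = 1·(-14,12) = (-14.0000,12.0000)
o1: d²=4 ≤ ρ²=15; F_rep = 12·(0,2)/4² = (0.0000,1.5000)
o2: d²=170 > ρ²=15 → inactive
o3: d²=50 > ρ²=15 → inactive
o4: d²=50 > ρ²=15 → inactive
F = F_att + ΣF_rep = (-14.0000,13.5000)
p' = p + 1/20·F = (4.3000,-0.3250)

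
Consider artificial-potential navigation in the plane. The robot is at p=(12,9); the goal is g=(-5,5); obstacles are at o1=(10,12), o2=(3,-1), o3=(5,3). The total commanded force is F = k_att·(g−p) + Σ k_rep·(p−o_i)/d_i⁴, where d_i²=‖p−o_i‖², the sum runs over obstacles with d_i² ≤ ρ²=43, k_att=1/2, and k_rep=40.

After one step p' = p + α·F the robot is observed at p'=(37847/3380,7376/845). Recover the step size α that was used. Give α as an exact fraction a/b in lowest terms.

α = 1/10

F_att = 1/2·(g−p) = 1/2·(-17,-4) = (-8.5000,-2.0000)
o1: d²=13 ≤ ρ²=43; F_rep = 40·(2,-3)/13² = (0.4734,-0.7101)
o2: d²=181 > ρ²=43 → inactive
o3: d²=85 > ρ²=43 → inactive
F = F_att + ΣF_rep = (-8.0266,-2.7101)
Δp = p'−p = (-0.8027,-0.2710); α = Δx/Fx = (-2713/3380) / (-2713/338) = 1/10
check: Δy/Fy = (-229/845) / (-458/169) = 1/10 ✓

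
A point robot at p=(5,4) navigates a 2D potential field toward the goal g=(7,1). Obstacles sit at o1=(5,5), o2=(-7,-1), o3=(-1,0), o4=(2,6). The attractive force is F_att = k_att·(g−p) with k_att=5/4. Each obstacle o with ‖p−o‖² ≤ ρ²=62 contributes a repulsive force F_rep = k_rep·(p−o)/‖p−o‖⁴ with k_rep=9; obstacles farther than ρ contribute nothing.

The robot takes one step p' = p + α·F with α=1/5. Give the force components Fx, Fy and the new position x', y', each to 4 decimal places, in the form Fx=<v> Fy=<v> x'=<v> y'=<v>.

Fx=2.6797 Fy=-12.8432 x'=5.5359 y'=1.4314

F_att = 5/4·(g−p) = 5/4·(2,-3) = (2.5000,-3.7500)
o1: d²=1 ≤ ρ²=62; F_rep = 9·(0,-1)/1² = (0.0000,-9.0000)
o2: d²=169 > ρ²=62 → inactive
o3: d²=52 ≤ ρ²=62; F_rep = 9·(6,4)/52² = (0.0200,0.0133)
o4: d²=13 ≤ ρ²=62; F_rep = 9·(3,-2)/13² = (0.1598,-0.1065)
F = F_att + ΣF_rep = (2.6797,-12.8432)
p' = p + 1/5·F = (5.5359,1.4314)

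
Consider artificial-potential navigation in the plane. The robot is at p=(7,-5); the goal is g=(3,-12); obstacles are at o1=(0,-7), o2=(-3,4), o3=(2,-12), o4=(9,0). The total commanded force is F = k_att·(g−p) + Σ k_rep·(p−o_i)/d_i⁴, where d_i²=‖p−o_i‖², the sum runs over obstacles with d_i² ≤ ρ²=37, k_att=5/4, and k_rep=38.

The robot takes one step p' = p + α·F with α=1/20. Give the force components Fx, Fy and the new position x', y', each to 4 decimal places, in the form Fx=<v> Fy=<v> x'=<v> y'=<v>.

F_att = 5/4·(g−p) = 5/4·(-4,-7) = (-5.0000,-8.7500)
o1: d²=53 > ρ²=37 → inactive
o2: d²=181 > ρ²=37 → inactive
o3: d²=74 > ρ²=37 → inactive
o4: d²=29 ≤ ρ²=37; F_rep = 38·(-2,-5)/29² = (-0.0904,-0.2259)
F = F_att + ΣF_rep = (-5.0904,-8.9759)
p' = p + 1/20·F = (6.7455,-5.4488)

Fx=-5.0904 Fy=-8.9759 x'=6.7455 y'=-5.4488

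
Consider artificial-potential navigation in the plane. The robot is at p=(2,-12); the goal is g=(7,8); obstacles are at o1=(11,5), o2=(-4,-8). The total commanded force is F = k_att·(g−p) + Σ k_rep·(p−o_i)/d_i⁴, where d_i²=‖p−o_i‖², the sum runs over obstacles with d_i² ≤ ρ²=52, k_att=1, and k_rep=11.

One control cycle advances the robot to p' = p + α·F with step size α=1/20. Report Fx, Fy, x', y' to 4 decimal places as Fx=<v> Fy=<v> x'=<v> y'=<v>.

F_att = 1·(g−p) = 1·(5,20) = (5.0000,20.0000)
o1: d²=370 > ρ²=52 → inactive
o2: d²=52 ≤ ρ²=52; F_rep = 11·(6,-4)/52² = (0.0244,-0.0163)
F = F_att + ΣF_rep = (5.0244,19.9837)
p' = p + 1/20·F = (2.2512,-11.0008)

Fx=5.0244 Fy=19.9837 x'=2.2512 y'=-11.0008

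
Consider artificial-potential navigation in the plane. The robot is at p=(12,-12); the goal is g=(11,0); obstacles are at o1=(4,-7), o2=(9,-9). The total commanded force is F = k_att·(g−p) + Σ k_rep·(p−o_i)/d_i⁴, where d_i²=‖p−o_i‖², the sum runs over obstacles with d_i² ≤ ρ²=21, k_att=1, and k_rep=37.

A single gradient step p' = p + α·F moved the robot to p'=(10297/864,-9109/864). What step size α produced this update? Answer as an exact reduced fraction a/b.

α = 1/8

F_att = 1·(g−p) = 1·(-1,12) = (-1.0000,12.0000)
o1: d²=89 > ρ²=21 → inactive
o2: d²=18 ≤ ρ²=21; F_rep = 37·(3,-3)/18² = (0.3426,-0.3426)
F = F_att + ΣF_rep = (-0.6574,11.6574)
Δp = p'−p = (-0.0822,1.4572); α = Δx/Fx = (-71/864) / (-71/108) = 1/8
check: Δy/Fy = (1259/864) / (1259/108) = 1/8 ✓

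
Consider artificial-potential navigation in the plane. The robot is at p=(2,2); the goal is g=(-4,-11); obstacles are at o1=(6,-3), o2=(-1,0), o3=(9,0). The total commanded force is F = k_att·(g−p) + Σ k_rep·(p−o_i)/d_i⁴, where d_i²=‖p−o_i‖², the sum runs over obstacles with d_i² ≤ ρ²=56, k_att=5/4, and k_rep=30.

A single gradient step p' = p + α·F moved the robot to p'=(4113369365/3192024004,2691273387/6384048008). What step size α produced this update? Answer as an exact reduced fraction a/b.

α = 1/10

F_att = 5/4·(g−p) = 5/4·(-6,-13) = (-7.5000,-16.2500)
o1: d²=41 ≤ ρ²=56; F_rep = 30·(-4,5)/41² = (-0.0714,0.0892)
o2: d²=13 ≤ ρ²=56; F_rep = 30·(3,2)/13² = (0.5325,0.3550)
o3: d²=53 ≤ ρ²=56; F_rep = 30·(-7,2)/53² = (-0.0748,0.0214)
F = F_att + ΣF_rep = (-7.1136,-15.7844)
Δp = p'−p = (-0.7114,-1.5784); α = Δx/Fx = (-2270678643/3192024004) / (-11353393215/1596012002) = 1/10
check: Δy/Fy = (-10076822629/6384048008) / (-50384113145/3192024004) = 1/10 ✓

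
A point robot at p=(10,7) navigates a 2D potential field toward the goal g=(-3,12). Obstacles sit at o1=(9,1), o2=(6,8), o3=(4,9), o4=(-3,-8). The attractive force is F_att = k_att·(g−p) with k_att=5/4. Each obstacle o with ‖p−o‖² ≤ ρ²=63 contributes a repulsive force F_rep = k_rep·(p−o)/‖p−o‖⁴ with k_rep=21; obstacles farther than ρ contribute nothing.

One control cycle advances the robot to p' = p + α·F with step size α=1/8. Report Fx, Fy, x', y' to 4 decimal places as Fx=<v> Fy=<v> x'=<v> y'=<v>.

F_att = 5/4·(g−p) = 5/4·(-13,5) = (-16.2500,6.2500)
o1: d²=37 ≤ ρ²=63; F_rep = 21·(1,6)/37² = (0.0153,0.0920)
o2: d²=17 ≤ ρ²=63; F_rep = 21·(4,-1)/17² = (0.2907,-0.0727)
o3: d²=40 ≤ ρ²=63; F_rep = 21·(6,-2)/40² = (0.0788,-0.0262)
o4: d²=394 > ρ²=63 → inactive
F = F_att + ΣF_rep = (-15.8653,6.2431)
p' = p + 1/8·F = (8.0168,7.7804)

Fx=-15.8653 Fy=6.2431 x'=8.0168 y'=7.7804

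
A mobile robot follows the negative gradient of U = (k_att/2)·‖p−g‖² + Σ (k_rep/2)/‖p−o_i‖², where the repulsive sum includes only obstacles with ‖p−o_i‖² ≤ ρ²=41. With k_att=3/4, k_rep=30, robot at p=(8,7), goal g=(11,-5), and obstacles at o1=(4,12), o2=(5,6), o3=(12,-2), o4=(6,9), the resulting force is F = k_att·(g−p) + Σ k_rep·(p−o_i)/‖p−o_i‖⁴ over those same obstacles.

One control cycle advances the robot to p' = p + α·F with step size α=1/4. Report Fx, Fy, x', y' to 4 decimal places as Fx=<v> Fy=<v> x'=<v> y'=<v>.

F_att = 3/4·(g−p) = 3/4·(3,-12) = (2.2500,-9.0000)
o1: d²=41 ≤ ρ²=41; F_rep = 30·(4,-5)/41² = (0.0714,-0.0892)
o2: d²=10 ≤ ρ²=41; F_rep = 30·(3,1)/10² = (0.9000,0.3000)
o3: d²=97 > ρ²=41 → inactive
o4: d²=8 ≤ ρ²=41; F_rep = 30·(2,-2)/8² = (0.9375,-0.9375)
F = F_att + ΣF_rep = (4.1589,-9.7267)
p' = p + 1/4·F = (9.0397,4.5683)

Fx=4.1589 Fy=-9.7267 x'=9.0397 y'=4.5683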